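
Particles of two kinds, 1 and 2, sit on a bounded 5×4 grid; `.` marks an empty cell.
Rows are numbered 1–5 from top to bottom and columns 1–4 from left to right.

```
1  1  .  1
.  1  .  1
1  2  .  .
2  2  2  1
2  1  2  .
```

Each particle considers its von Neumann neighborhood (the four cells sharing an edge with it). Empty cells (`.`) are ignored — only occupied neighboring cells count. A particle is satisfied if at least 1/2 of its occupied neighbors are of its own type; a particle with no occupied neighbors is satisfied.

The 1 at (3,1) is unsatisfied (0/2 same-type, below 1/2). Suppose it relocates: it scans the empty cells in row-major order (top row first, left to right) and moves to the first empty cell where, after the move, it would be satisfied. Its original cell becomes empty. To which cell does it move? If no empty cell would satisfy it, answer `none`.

Vacating (3,1). Empty cells in order:
  (1,3): 2/2 same-type → satisfied — stop here.

(1,3)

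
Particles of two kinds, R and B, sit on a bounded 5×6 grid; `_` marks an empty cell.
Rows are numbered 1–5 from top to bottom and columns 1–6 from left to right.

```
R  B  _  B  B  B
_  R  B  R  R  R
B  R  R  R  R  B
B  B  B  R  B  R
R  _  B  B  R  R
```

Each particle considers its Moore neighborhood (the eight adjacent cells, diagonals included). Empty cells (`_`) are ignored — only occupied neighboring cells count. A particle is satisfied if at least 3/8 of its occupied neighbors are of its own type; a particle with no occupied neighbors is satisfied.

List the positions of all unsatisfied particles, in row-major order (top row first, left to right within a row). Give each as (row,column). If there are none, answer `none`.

(1,1)R 1/2 ok
(1,2)B 1/3 unhappy
(1,4)B 2/4 ok
(1,5)B 2/5 ok
(1,6)B 1/3 unhappy
(2,2)R 3/6 ok
(2,3)B 2/7 unhappy
(2,4)R 4/7 ok
(2,5)R 4/8 ok
(2,6)R 2/5 ok
(3,1)B 2/4 ok
(3,2)R 2/7 unhappy
(3,3)R 5/8 ok
(3,4)R 5/8 ok
(3,5)R 6/8 ok
(3,6)B 1/5 unhappy
(4,1)B 2/4 ok
(4,2)B 4/7 ok
(4,3)B 3/7 ok
(4,4)R 4/8 ok
(4,5)B 2/8 unhappy
(4,6)R 3/5 ok
(5,1)R 0/2 unhappy
(5,3)B 3/4 ok
(5,4)B 3/5 ok
(5,5)R 3/5 ok
(5,6)R 2/3 ok

(1,2), (1,6), (2,3), (3,2), (3,6), (4,5), (5,1)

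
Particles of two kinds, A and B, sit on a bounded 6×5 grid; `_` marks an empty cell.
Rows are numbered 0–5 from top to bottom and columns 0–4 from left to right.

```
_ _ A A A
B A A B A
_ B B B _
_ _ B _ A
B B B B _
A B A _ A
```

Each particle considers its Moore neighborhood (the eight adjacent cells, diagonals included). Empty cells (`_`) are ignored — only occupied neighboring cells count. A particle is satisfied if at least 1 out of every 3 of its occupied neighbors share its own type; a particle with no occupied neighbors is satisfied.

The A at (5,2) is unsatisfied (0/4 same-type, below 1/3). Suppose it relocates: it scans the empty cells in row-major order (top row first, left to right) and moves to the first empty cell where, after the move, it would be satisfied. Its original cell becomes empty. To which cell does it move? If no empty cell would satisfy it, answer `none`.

(0,0)

Vacating (5,2). Empty cells in order:
  (0,0): 1/2 same-type → satisfied — stop here.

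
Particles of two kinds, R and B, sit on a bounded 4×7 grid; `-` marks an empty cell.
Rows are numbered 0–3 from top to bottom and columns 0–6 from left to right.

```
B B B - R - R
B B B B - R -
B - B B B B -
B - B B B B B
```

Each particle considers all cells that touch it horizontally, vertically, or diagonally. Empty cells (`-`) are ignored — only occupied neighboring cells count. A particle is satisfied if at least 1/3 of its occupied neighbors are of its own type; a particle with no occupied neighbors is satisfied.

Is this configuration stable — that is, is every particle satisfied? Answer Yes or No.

(0,0)B 3/3 ✓
(0,1)B 5/5 ✓
(0,2)B 4/4 ✓
(0,4)R 1/2 ✓
(0,6)R 1/1 ✓
(1,0)B 4/4 ✓
(1,1)B 7/7 ✓
(1,2)B 6/6 ✓
(1,3)B 5/6 ✓
(1,5)R 2/4 ✓
(2,0)B 3/3 ✓
(2,2)B 6/6 ✓
(2,3)B 7/7 ✓
(2,4)B 6/7 ✓
(2,5)B 4/5 ✓
(3,0)B 1/1 ✓
(3,2)B 3/3 ✓
(3,3)B 5/5 ✓
(3,4)B 5/5 ✓
(3,5)B 4/4 ✓
(3,6)B 2/2 ✓
All meet the threshold, so the configuration is stable.

Yes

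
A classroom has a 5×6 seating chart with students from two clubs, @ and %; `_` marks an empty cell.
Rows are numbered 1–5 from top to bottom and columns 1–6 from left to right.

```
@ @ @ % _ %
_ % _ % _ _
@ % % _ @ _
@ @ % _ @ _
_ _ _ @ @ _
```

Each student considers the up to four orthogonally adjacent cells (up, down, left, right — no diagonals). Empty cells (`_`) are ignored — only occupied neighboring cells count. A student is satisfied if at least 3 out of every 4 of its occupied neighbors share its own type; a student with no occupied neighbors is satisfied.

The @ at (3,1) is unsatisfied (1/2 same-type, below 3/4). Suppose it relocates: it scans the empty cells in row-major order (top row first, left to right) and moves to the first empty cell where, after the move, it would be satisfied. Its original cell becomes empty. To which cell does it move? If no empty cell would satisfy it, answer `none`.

Vacating (3,1). Empty cells in order:
  (1,5): 0/2 same-type → still unsatisfied.
  (2,1): 1/2 same-type → still unsatisfied.
  (2,3): 1/4 same-type → still unsatisfied.
  (2,5): 1/2 same-type → still unsatisfied.
  (2,6): 0/1 same-type → still unsatisfied.
  (3,4): 1/3 same-type → still unsatisfied.
  (3,6): 1/1 same-type → satisfied — stop here.

(3,6)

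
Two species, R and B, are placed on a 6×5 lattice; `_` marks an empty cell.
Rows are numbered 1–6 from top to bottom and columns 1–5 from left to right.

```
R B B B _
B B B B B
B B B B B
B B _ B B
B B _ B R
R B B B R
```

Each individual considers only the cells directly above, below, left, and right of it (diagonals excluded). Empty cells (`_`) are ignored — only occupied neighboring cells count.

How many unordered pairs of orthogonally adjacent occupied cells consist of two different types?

Scan each occupied cell's neighbors to the right and below so each pair is counted once.
Row 1: R(1,1)–B(1,2)≠ R(1,1)–B(2,1)≠ B(1,2)–B(1,3)= B(1,2)–B(2,2)= B(1,3)–B(1,4)= B(1,3)–B(2,3)= B(1,4)–B(2,4)=  → 2/7 unlike.
Row 2: B(2,1)–B(2,2)= B(2,1)–B(3,1)= B(2,2)–B(2,3)= B(2,2)–B(3,2)= B(2,3)–B(2,4)= B(2,3)–B(3,3)= B(2,4)–B(2,5)= B(2,4)–B(3,4)= B(2,5)–B(3,5)=  → 0/9 unlike.
Row 3: B(3,1)–B(3,2)= B(3,1)–B(4,1)= B(3,2)–B(3,3)= B(3,2)–B(4,2)= B(3,3)–B(3,4)= B(3,4)–B(3,5)= B(3,4)–B(4,4)= B(3,5)–B(4,5)=  → 0/8 unlike.
Row 4: B(4,1)–B(4,2)= B(4,1)–B(5,1)= B(4,2)–B(5,2)= B(4,4)–B(4,5)= B(4,4)–B(5,4)= B(4,5)–R(5,5)≠  → 1/6 unlike.
Row 5: B(5,1)–B(5,2)= B(5,1)–R(6,1)≠ B(5,2)–B(6,2)= B(5,4)–R(5,5)≠ B(5,4)–B(6,4)= R(5,5)–R(6,5)=  → 2/6 unlike.
Row 6: R(6,1)–B(6,2)≠ B(6,2)–B(6,3)= B(6,3)–B(6,4)= B(6,4)–R(6,5)≠  → 2/4 unlike.
Total adjacent occupied pairs: 40; unlike-type pairs: 7.

7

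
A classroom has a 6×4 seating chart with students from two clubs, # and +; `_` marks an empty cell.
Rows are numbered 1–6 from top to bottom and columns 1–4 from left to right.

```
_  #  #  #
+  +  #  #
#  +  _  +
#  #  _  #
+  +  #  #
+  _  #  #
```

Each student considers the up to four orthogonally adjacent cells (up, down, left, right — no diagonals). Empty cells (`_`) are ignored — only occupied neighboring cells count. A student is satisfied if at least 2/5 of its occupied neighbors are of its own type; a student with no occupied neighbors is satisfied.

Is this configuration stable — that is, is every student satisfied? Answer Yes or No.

No

Row 1: (1,2)# 1/2 satisfied · (1,3)# 3/3 satisfied · (1,4)# 2/2 satisfied
Row 2: (2,1)+ 1/2 satisfied · (2,2)+ 2/4 satisfied · (2,3)# 2/3 satisfied · (2,4)# 2/3 satisfied
Row 3: (3,1)# 1/3 not · (3,2)+ 1/3 not · (3,4)+ 0/2 not
Row 4: (4,1)# 2/3 satisfied · (4,2)# 1/3 not · (4,4)# 1/2 satisfied
Row 5: (5,1)+ 2/3 satisfied · (5,2)+ 1/3 not · (5,3)# 2/3 satisfied · (5,4)# 3/3 satisfied
Row 6: (6,1)+ 1/1 satisfied · (6,3)# 2/2 satisfied · (6,4)# 2/2 satisfied
For instance (3,1) has only 1/3 same-type neighbors, below 2/5.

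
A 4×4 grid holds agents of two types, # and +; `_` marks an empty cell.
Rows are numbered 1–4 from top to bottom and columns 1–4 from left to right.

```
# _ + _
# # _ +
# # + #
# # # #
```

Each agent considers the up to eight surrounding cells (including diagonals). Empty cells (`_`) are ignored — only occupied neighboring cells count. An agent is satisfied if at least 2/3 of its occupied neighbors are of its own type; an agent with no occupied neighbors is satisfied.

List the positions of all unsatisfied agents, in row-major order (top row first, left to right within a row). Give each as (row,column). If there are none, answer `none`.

(1,3), (3,3), (3,4)

(1,1)# 2/2 satisfied
(1,3)+ 1/2 not
(2,1)# 4/4 satisfied
(2,2)# 4/6 satisfied
(2,4)+ 2/3 satisfied
(3,1)# 5/5 satisfied
(3,2)# 6/7 satisfied
(3,3)+ 1/7 not
(3,4)# 2/4 not
(4,1)# 3/3 satisfied
(4,2)# 4/5 satisfied
(4,3)# 4/5 satisfied
(4,4)# 2/3 satisfied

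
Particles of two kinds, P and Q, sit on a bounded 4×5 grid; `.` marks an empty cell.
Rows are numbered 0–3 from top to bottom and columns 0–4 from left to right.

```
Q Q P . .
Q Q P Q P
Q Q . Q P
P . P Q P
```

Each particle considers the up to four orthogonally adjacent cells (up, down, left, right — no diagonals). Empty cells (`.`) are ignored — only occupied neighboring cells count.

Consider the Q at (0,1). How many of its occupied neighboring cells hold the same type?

Occupied neighbors of (0,1): (1,1)=Q, (0,0)=Q, (0,2)=P.
Same type (Q): 2 of 3.

2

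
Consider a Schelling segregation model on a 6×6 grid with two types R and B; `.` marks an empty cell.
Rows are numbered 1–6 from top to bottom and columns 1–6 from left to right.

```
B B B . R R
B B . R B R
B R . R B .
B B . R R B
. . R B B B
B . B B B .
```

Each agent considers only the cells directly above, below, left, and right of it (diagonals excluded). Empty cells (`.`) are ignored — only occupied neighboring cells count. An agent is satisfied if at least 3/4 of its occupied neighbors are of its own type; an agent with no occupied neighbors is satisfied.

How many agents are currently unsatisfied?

16

(1,1)B 2/2 ✓
(1,2)B 3/3 ✓
(1,3)B 1/1 ✓
(1,5)R 1/2 ✗
(1,6)R 2/2 ✓
(2,1)B 3/3 ✓
(2,2)B 2/3 ✗
(2,4)R 1/2 ✗
(2,5)B 1/4 ✗
(2,6)R 1/2 ✗
(3,1)B 2/3 ✗
(3,2)R 0/3 ✗
(3,4)R 2/3 ✗
(3,5)B 1/3 ✗
(4,1)B 2/2 ✓
(4,2)B 1/2 ✗
(4,4)R 2/3 ✗
(4,5)R 1/4 ✗
(4,6)B 1/2 ✗
(5,3)R 0/2 ✗
(5,4)B 2/4 ✗
(5,5)B 3/4 ✓
(5,6)B 2/2 ✓
(6,1)B 0/0 ✓
(6,3)B 1/2 ✗
(6,4)B 3/3 ✓
(6,5)B 2/2 ✓
Unsatisfied: (1,5), (2,2), (2,4), (2,5), (2,6), (3,1), (3,2), (3,4), (3,5), (4,2), (4,4), (4,5), (4,6), (5,3), (5,4), (6,3) — 16 in total.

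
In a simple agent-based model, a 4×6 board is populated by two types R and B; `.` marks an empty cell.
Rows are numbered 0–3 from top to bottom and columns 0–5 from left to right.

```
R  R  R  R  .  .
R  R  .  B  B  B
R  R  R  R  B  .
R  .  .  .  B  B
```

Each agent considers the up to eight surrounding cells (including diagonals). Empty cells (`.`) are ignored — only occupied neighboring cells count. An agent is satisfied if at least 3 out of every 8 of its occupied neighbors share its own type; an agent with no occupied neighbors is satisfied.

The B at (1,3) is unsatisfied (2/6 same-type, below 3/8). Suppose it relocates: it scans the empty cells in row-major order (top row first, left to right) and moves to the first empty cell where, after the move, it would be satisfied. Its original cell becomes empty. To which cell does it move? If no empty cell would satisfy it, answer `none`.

Vacating (1,3). Empty cells in order:
  (0,4): 2/3 same-type → satisfied — stop here.

(0,4)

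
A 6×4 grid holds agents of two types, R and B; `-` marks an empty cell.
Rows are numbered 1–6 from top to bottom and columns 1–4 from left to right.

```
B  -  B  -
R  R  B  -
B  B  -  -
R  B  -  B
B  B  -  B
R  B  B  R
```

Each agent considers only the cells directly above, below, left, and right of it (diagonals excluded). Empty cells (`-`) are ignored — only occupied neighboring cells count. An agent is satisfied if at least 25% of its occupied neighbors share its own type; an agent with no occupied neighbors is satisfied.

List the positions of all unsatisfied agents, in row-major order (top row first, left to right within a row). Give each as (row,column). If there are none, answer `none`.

(1,1), (4,1), (6,1), (6,4)

Row 1: (1,1)B 0/1 not · (1,3)B 1/1 satisfied
Row 2: (2,1)R 1/3 satisfied · (2,2)R 1/3 satisfied · (2,3)B 1/2 satisfied
Row 3: (3,1)B 1/3 satisfied · (3,2)B 2/3 satisfied
Row 4: (4,1)R 0/3 not · (4,2)B 2/3 satisfied · (4,4)B 1/1 satisfied
Row 5: (5,1)B 1/3 satisfied · (5,2)B 3/3 satisfied · (5,4)B 1/2 satisfied
Row 6: (6,1)R 0/2 not · (6,2)B 2/3 satisfied · (6,3)B 1/2 satisfied · (6,4)R 0/2 not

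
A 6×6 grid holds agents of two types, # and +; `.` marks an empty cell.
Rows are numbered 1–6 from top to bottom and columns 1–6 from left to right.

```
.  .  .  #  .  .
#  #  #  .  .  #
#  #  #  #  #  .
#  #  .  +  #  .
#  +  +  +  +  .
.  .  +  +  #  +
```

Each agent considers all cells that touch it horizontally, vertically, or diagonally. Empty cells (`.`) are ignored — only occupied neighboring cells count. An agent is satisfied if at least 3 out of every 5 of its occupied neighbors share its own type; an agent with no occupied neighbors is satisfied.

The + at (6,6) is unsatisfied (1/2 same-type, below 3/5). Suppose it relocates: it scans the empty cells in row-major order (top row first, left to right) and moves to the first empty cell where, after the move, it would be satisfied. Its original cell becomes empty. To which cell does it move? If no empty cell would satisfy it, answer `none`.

(6,2)

Vacating (6,6). Empty cells in order:
  (1,1): 0/2 same-type → still unsatisfied.
  (1,2): 0/3 same-type → still unsatisfied.
  (1,3): 0/3 same-type → still unsatisfied.
  (1,5): 0/2 same-type → still unsatisfied.
  (1,6): 0/1 same-type → still unsatisfied.
  (2,4): 0/5 same-type → still unsatisfied.
  (2,5): 0/4 same-type → still unsatisfied.
  (3,6): 0/3 same-type → still unsatisfied.
  (4,3): 4/8 same-type → still unsatisfied.
  (4,6): 1/3 same-type → still unsatisfied.
  (5,6): 1/3 same-type → still unsatisfied.
  (6,1): 1/2 same-type → still unsatisfied.
  (6,2): 3/4 same-type → satisfied — stop here.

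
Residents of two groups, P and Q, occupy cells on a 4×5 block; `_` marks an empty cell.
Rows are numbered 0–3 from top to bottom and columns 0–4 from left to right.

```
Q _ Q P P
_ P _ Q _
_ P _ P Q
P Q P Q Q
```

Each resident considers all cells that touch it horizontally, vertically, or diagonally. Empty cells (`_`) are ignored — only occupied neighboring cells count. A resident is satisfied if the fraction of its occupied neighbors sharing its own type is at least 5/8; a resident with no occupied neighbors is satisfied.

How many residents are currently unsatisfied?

Row 0: (0,0)Q 0/1 not · (0,2)Q 1/3 not · (0,3)P 1/3 not · (0,4)P 1/2 not
Row 1: (1,1)P 1/3 not · (1,3)Q 2/5 not
Row 2: (2,1)P 3/4 satisfied · (2,3)P 1/5 not · (2,4)Q 3/4 satisfied
Row 3: (3,0)P 1/2 not · (3,1)Q 0/3 not · (3,2)P 2/4 not · (3,3)Q 2/4 not · (3,4)Q 2/3 satisfied
Unsatisfied: (0,0), (0,2), (0,3), (0,4), (1,1), (1,3), (2,3), (3,0), (3,1), (3,2), (3,3) — 11 in total.

11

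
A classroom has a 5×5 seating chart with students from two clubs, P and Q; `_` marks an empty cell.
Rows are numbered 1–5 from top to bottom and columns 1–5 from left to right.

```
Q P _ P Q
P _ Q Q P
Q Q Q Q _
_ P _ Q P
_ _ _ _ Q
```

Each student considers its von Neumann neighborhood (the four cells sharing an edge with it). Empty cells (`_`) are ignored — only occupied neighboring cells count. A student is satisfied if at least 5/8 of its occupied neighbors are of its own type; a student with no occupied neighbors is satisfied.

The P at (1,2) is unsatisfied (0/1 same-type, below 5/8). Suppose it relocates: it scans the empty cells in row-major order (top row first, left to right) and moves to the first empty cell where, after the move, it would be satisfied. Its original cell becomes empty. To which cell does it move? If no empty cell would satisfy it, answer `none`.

Vacating (1,2). Empty cells in order:
  (1,3): 1/2 same-type → still unsatisfied.
  (2,2): 1/3 same-type → still unsatisfied.
  (3,5): 2/3 same-type → satisfied — stop here.

(3,5)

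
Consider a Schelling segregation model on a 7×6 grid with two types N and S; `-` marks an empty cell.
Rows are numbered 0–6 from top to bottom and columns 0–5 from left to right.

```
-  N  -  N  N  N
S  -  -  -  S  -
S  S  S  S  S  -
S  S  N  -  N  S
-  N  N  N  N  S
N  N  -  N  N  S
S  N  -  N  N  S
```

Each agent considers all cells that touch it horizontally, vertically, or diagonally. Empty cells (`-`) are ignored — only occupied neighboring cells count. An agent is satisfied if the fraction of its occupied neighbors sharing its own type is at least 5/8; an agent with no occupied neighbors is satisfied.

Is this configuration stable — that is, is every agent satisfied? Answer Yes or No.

(0,1)N 0/1 ✗
(0,3)N 1/2 ✗
(0,4)N 2/3 ✓
(0,5)N 1/2 ✗
(1,0)S 2/3 ✓
(1,4)S 2/5 ✗
(2,0)S 4/4 ✓
(2,1)S 5/6 ✓
(2,2)S 3/4 ✓
(2,3)S 3/5 ✗
(2,4)S 3/4 ✓
(3,0)S 3/4 ✓
(3,1)S 4/7 ✗
(3,2)N 3/7 ✗
(3,4)N 2/6 ✗
(3,5)S 2/4 ✗
(4,1)N 4/6 ✓
(4,2)N 5/6 ✓
(4,3)N 6/6 ✓
(4,4)N 4/7 ✗
(4,5)S 2/5 ✗
(5,0)N 3/4 ✓
(5,1)N 4/5 ✓
(5,3)N 6/6 ✓
(5,4)N 5/8 ✓
(5,5)S 2/5 ✗
(6,0)S 0/3 ✗
(6,1)N 2/3 ✓
(6,3)N 3/3 ✓
(6,4)N 3/5 ✗
(6,5)S 1/3 ✗
For instance (0,1) has only 0/1 same-type neighbors, below 5/8.

No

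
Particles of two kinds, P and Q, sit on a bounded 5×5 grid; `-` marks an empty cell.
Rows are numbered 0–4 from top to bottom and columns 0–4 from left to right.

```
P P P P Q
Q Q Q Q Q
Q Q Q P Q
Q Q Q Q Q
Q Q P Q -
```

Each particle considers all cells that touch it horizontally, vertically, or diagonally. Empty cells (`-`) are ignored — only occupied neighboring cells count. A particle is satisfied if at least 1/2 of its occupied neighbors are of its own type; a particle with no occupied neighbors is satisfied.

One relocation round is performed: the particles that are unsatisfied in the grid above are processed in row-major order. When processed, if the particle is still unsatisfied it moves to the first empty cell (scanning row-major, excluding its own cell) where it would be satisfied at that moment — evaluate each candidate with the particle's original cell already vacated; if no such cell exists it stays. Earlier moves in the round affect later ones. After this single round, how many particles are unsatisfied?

6

Initially unsatisfied (in order): (0,0), (0,1), (0,2), (0,3), (2,3), (4,2).
  (0,0): no empty cell satisfies it; stays.
  (0,1): no empty cell satisfies it; stays.
  (0,2): no empty cell satisfies it; stays.
  (0,3): no empty cell satisfies it; stays.
  (2,3): no empty cell satisfies it; stays.
  (4,2): no empty cell satisfies it; stays.
Resulting grid:
P P P P Q
Q Q Q Q Q
Q Q Q P Q
Q Q Q Q Q
Q Q P Q -
Unsatisfied now: (0,0), (0,1), (0,2), (0,3), (2,3), (4,2).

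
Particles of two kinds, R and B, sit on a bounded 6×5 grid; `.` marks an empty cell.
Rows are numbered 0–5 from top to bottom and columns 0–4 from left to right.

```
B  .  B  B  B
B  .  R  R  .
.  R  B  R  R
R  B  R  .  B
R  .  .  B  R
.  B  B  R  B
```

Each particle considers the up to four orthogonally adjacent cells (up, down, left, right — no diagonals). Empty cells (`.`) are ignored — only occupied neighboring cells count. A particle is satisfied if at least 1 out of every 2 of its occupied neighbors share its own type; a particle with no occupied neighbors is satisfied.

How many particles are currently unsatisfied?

10

(0,0)B 1/1 ok
(0,2)B 1/2 ok
(0,3)B 2/3 ok
(0,4)B 1/1 ok
(1,0)B 1/1 ok
(1,2)R 1/3 unhappy
(1,3)R 2/3 ok
(2,1)R 0/2 unhappy
(2,2)B 0/4 unhappy
(2,3)R 2/3 ok
(2,4)R 1/2 ok
(3,0)R 1/2 ok
(3,1)B 0/3 unhappy
(3,2)R 0/2 unhappy
(3,4)B 0/2 unhappy
(4,0)R 1/1 ok
(4,3)B 0/2 unhappy
(4,4)R 0/3 unhappy
(5,1)B 1/1 ok
(5,2)B 1/2 ok
(5,3)R 0/3 unhappy
(5,4)B 0/2 unhappy
Unsatisfied: (1,2), (2,1), (2,2), (3,1), (3,2), (3,4), (4,3), (4,4), (5,3), (5,4) — 10 in total.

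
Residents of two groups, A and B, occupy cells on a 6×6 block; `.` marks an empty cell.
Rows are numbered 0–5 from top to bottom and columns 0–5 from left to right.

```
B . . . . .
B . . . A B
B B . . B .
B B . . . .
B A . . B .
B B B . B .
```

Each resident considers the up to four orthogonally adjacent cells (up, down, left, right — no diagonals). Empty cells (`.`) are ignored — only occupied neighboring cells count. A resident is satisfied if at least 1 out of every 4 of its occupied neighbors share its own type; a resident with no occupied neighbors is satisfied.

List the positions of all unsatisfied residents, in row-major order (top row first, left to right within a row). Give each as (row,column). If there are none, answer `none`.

(0,0)B 1/1 ✓
(1,0)B 2/2 ✓
(1,4)A 0/2 ✗
(1,5)B 0/1 ✗
(2,0)B 3/3 ✓
(2,1)B 2/2 ✓
(2,4)B 0/1 ✗
(3,0)B 3/3 ✓
(3,1)B 2/3 ✓
(4,0)B 2/3 ✓
(4,1)A 0/3 ✗
(4,4)B 1/1 ✓
(5,0)B 2/2 ✓
(5,1)B 2/3 ✓
(5,2)B 1/1 ✓
(5,4)B 1/1 ✓

(1,4), (1,5), (2,4), (4,1)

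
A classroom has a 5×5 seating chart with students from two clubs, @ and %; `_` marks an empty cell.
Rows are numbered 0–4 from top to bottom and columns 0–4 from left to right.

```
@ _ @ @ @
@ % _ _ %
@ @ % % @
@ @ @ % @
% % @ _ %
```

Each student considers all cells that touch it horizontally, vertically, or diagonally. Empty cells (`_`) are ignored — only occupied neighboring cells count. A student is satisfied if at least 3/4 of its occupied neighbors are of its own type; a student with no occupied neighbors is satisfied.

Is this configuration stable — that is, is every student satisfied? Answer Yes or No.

No

(0,0)@ 1/2 unhappy
(0,2)@ 1/2 unhappy
(0,3)@ 2/3 unhappy
(0,4)@ 1/2 unhappy
(1,0)@ 3/4 ok
(1,1)% 1/6 unhappy
(1,4)% 1/4 unhappy
(2,0)@ 4/5 ok
(2,1)@ 5/7 unhappy
(2,2)% 3/6 unhappy
(2,3)% 3/6 unhappy
(2,4)@ 1/4 unhappy
(3,0)@ 3/5 unhappy
(3,1)@ 5/8 unhappy
(3,2)@ 3/7 unhappy
(3,3)% 3/7 unhappy
(3,4)@ 1/4 unhappy
(4,0)% 1/3 unhappy
(4,1)% 1/5 unhappy
(4,2)@ 2/4 unhappy
(4,4)% 1/2 unhappy
For instance (0,0) has only 1/2 same-type neighbors, below 3/4.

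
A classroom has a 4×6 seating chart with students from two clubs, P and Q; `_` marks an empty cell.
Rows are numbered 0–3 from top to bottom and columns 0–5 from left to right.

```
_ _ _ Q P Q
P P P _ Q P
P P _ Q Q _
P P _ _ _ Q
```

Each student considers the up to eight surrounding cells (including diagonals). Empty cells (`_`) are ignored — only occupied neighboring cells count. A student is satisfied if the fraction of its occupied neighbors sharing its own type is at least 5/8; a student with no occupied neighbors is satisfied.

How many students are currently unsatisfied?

(0,3)Q 1/3 ✗
(0,4)P 1/4 ✗
(0,5)Q 1/3 ✗
(1,0)P 3/3 ✓
(1,1)P 4/4 ✓
(1,2)P 2/4 ✗
(1,4)Q 4/6 ✓
(1,5)P 1/4 ✗
(2,0)P 5/5 ✓
(2,1)P 6/6 ✓
(2,3)Q 2/3 ✓
(2,4)Q 3/4 ✓
(3,0)P 3/3 ✓
(3,1)P 3/3 ✓
(3,5)Q 1/1 ✓
Unsatisfied: (0,3), (0,4), (0,5), (1,2), (1,5) — 5 in total.

5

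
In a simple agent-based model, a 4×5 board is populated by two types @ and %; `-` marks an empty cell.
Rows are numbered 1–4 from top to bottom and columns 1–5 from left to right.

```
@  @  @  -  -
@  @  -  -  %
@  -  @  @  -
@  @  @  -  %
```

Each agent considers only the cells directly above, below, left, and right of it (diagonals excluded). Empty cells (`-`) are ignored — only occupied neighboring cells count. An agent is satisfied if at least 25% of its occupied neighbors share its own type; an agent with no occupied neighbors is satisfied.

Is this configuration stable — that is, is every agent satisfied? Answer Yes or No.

Yes

Row 1: (1,1)@ 2/2 satisfied · (1,2)@ 3/3 satisfied · (1,3)@ 1/1 satisfied
Row 2: (2,1)@ 3/3 satisfied · (2,2)@ 2/2 satisfied · (2,5)% 0/0 satisfied
Row 3: (3,1)@ 2/2 satisfied · (3,3)@ 2/2 satisfied · (3,4)@ 1/1 satisfied
Row 4: (4,1)@ 2/2 satisfied · (4,2)@ 2/2 satisfied · (4,3)@ 2/2 satisfied · (4,5)% 0/0 satisfied
All meet the threshold, so the configuration is stable.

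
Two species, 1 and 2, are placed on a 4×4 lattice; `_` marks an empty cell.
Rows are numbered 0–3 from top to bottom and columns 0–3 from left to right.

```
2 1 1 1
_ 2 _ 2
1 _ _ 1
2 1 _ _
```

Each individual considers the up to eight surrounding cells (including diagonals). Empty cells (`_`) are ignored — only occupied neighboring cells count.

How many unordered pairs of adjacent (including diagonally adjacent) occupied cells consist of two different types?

Scan each occupied cell's neighbors to the right and below (and the two forward diagonals) so each pair is counted once.
From row 0: 5 unlike of 8 pairs (running 5/8).
From row 1: 2 unlike of 2 pairs (running 7/10).
From row 2: 1 unlike of 2 pairs (running 8/12).
From row 3: 1 unlike of 1 pairs (running 9/13).
Total adjacent occupied pairs: 13; unlike-type pairs: 9.

9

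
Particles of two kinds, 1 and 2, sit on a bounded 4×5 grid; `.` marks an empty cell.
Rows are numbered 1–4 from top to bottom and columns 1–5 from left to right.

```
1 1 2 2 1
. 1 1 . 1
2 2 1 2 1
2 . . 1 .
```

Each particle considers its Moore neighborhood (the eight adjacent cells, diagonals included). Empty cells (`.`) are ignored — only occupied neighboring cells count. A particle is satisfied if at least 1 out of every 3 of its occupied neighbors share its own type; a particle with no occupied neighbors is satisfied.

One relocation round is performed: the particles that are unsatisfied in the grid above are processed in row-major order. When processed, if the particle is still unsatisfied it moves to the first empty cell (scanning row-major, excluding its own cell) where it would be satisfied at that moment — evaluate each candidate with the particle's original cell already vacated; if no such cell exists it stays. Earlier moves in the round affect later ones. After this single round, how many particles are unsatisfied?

Initially unsatisfied (in order): (1,3), (1,4), (3,4).
  (1,3) → (2,1).
  (1,4) → (4,2).
  (3,4) → (4,3).
Resulting grid:
1 1 . . 1
2 1 1 . 1
2 2 1 . 1
2 2 2 1 .
All satisfied now.

0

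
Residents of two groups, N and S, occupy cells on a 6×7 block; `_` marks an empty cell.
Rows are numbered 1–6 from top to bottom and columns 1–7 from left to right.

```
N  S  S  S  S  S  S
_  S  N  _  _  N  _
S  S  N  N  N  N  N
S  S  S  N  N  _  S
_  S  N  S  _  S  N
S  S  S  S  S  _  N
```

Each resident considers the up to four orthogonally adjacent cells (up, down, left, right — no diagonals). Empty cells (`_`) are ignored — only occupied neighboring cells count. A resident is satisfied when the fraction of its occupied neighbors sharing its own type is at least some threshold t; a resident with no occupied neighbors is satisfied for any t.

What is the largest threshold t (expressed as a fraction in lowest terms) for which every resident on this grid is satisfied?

(1,1)N 0/1
(1,2)S 2/3
(1,3)S 2/3
(1,4)S 2/2
(1,5)S 2/2
(1,6)S 2/3
(1,7)S 1/1
(2,2)S 2/3
(2,3)N 1/3
(2,6)N 1/2
(3,1)S 2/2
(3,2)S 3/4
(3,3)N 2/4
(3,4)N 3/3
(3,5)N 3/3
(3,6)N 3/3
(3,7)N 1/2
(4,1)S 2/2
(4,2)S 4/4
(4,3)S 1/4
(4,4)N 2/4
(4,5)N 2/2
(4,7)S 0/2
(5,2)S 2/3
(5,3)N 0/4
(5,4)S 1/3
(5,6)S 0/1
(5,7)N 1/3
(6,1)S 1/1
(6,2)S 3/3
(6,3)S 2/3
(6,4)S 3/3
(6,5)S 1/1
(6,7)N 1/1
The smallest same-type fraction is 0/1 at (1,1), which reduces to 0/1. Any threshold above that leaves this resident unsatisfied.

0/1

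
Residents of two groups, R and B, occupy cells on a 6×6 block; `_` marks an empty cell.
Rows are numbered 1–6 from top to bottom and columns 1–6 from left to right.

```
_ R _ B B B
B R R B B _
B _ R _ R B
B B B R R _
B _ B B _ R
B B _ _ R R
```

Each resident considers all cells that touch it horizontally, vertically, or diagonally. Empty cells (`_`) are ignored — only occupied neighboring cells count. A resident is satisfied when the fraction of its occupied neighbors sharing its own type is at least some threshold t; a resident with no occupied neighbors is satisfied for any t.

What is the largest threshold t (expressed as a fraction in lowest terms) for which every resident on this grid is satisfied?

Row 1: (1,2)R 2/3 · (1,4)B 3/4 · (1,5)B 4/4 · (1,6)B 2/2
Row 2: (2,1)B 1/3 · (2,2)R 3/5 · (2,3)R 3/5 · (2,4)B 3/6 · (2,5)B 5/6
Row 3: (3,1)B 3/4 · (3,3)R 3/6 · (3,5)R 2/5 · (3,6)B 1/3
Row 4: (4,1)B 3/3 · (4,2)B 5/6 · (4,3)B 3/5 · (4,4)R 3/6 · (4,5)R 3/5
Row 5: (5,1)B 4/4 · (5,3)B 4/5 · (5,4)B 2/5 · (5,6)R 3/3
Row 6: (6,1)B 2/2 · (6,2)B 3/3 · (6,5)R 2/3 · (6,6)R 2/2
The smallest same-type fraction is 1/3 at (2,1), which reduces to 1/3. Any threshold above that leaves this resident unsatisfied.

1/3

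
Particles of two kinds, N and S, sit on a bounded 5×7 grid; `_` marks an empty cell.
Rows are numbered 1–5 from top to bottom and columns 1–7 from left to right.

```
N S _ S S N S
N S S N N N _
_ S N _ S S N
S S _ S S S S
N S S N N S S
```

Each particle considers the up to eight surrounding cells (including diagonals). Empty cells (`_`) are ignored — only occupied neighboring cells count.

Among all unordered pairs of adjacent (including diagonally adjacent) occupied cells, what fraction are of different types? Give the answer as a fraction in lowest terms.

37/76

Scan each occupied cell's neighbors to the right and below (and the two forward diagonals) so each pair is counted once.
Row 1: N(1,1)–S(1,2)≠ N(1,1)–N(2,1)= N(1,1)–S(2,2)≠ S(1,2)–S(2,2)= S(1,2)–S(2,3)= S(1,2)–N(2,1)≠ S(1,4)–S(1,5)= S(1,4)–N(2,4)≠ S(1,4)–N(2,5)≠ S(1,4)–S(2,3)= S(1,5)–N(1,6)≠ S(1,5)–N(2,5)≠ S(1,5)–N(2,6)≠ S(1,5)–N(2,4)≠ N(1,6)–S(1,7)≠ N(1,6)–N(2,6)= N(1,6)–N(2,5)= S(1,7)–N(2,6)≠  → 11/18 unlike.
Row 2: N(2,1)–S(2,2)≠ N(2,1)–S(3,2)≠ S(2,2)–S(2,3)= S(2,2)–S(3,2)= S(2,2)–N(3,3)≠ S(2,3)–N(2,4)≠ S(2,3)–N(3,3)≠ S(2,3)–S(3,2)= N(2,4)–N(2,5)= N(2,4)–S(3,5)≠ N(2,4)–N(3,3)= N(2,5)–N(2,6)= N(2,5)–S(3,5)≠ N(2,5)–S(3,6)≠ N(2,6)–S(3,6)≠ N(2,6)–N(3,7)= N(2,6)–S(3,5)≠  → 10/17 unlike.
Row 3: S(3,2)–N(3,3)≠ S(3,2)–S(4,2)= S(3,2)–S(4,1)= N(3,3)–S(4,4)≠ N(3,3)–S(4,2)≠ S(3,5)–S(3,6)= S(3,5)–S(4,5)= S(3,5)–S(4,6)= S(3,5)–S(4,4)= S(3,6)–N(3,7)≠ S(3,6)–S(4,6)= S(3,6)–S(4,7)= S(3,6)–S(4,5)= N(3,7)–S(4,7)≠ N(3,7)–S(4,6)≠  → 6/15 unlike.
Row 4: S(4,1)–S(4,2)= S(4,1)–N(5,1)≠ S(4,1)–S(5,2)= S(4,2)–S(5,2)= S(4,2)–S(5,3)= S(4,2)–N(5,1)≠ S(4,4)–S(4,5)= S(4,4)–N(5,4)≠ S(4,4)–N(5,5)≠ S(4,4)–S(5,3)= S(4,5)–S(4,6)= S(4,5)–N(5,5)≠ S(4,5)–S(5,6)= S(4,5)–N(5,4)≠ S(4,6)–S(4,7)= S(4,6)–S(5,6)= S(4,6)–S(5,7)= S(4,6)–N(5,5)≠ S(4,7)–S(5,7)= S(4,7)–S(5,6)=  → 7/20 unlike.
Row 5: N(5,1)–S(5,2)≠ S(5,2)–S(5,3)= S(5,3)–N(5,4)≠ N(5,4)–N(5,5)= N(5,5)–S(5,6)≠ S(5,6)–S(5,7)=  → 3/6 unlike.
Total adjacent occupied pairs: 76; unlike-type pairs: 37.
37/76 is already in lowest terms.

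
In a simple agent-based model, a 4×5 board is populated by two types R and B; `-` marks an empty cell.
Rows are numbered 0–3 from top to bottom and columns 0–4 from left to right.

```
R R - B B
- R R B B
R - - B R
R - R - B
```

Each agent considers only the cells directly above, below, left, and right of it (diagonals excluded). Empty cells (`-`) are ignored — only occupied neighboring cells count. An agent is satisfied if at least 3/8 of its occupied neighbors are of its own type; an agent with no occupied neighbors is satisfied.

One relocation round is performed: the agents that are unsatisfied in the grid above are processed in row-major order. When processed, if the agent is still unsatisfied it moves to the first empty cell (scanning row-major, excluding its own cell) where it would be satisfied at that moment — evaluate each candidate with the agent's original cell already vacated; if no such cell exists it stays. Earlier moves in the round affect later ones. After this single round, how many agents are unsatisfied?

0

Initially unsatisfied (in order): (2,4), (3,4).
  (2,4) → (0,2).
  (3,4): now satisfied by earlier moves; stays.
Resulting grid:
R R R B B
- R R B B
R - - B -
R - R - B
All satisfied now.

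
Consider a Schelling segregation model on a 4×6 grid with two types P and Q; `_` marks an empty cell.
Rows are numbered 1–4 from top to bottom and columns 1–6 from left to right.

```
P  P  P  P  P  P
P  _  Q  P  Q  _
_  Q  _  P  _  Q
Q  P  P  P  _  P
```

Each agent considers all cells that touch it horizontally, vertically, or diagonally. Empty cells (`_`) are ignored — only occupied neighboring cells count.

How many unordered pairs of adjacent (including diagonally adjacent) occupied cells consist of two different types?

15

Scan each occupied cell's neighbors to the right and below (and the two forward diagonals) so each pair is counted once.
From row 1: 6 unlike of 16 pairs (running 6/16).
From row 2: 5 unlike of 8 pairs (running 11/24).
From row 3: 3 unlike of 6 pairs (running 14/30).
From row 4: 1 unlike of 3 pairs (running 15/33).
Total adjacent occupied pairs: 33; unlike-type pairs: 15.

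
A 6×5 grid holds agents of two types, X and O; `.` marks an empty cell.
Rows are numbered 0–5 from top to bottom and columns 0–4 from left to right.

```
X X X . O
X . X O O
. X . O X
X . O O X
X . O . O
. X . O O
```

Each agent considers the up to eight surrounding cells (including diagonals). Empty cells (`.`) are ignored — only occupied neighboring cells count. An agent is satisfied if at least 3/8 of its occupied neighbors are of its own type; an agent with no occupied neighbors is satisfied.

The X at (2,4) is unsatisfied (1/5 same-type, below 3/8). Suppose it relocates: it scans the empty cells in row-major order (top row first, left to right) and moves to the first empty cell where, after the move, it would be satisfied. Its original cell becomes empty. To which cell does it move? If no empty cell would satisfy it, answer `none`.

(0,3)

Vacating (2,4). Empty cells in order:
  (0,3): 2/5 same-type → satisfied — stop here.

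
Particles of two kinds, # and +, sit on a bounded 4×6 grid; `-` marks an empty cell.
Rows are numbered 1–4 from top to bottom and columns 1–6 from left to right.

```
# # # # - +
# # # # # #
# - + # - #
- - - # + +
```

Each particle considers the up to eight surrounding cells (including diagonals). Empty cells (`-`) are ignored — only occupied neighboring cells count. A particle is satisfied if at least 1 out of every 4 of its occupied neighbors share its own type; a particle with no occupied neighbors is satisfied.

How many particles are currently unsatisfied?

2

(1,1)# 3/3 ✓
(1,2)# 5/5 ✓
(1,3)# 5/5 ✓
(1,4)# 4/4 ✓
(1,6)+ 0/2 ✗
(2,1)# 4/4 ✓
(2,2)# 6/7 ✓
(2,3)# 6/7 ✓
(2,4)# 5/6 ✓
(2,5)# 5/6 ✓
(2,6)# 2/3 ✓
(3,1)# 2/2 ✓
(3,3)+ 0/5 ✗
(3,4)# 4/6 ✓
(3,6)# 2/4 ✓
(4,4)# 1/3 ✓
(4,5)+ 1/4 ✓
(4,6)+ 1/2 ✓
Unsatisfied: (1,6), (3,3) — 2 in total.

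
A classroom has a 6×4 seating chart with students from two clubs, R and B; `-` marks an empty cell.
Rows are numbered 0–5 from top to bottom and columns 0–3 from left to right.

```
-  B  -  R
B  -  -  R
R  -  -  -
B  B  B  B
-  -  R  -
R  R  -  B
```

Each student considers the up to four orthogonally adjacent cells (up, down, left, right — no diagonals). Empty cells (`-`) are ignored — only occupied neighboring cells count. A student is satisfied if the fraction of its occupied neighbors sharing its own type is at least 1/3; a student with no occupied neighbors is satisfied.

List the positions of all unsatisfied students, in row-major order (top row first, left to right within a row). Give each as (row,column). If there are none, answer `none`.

(1,0), (2,0), (4,2)

Row 0: (0,1)B 0/0 ok · (0,3)R 1/1 ok
Row 1: (1,0)B 0/1 unhappy · (1,3)R 1/1 ok
Row 2: (2,0)R 0/2 unhappy
Row 3: (3,0)B 1/2 ok · (3,1)B 2/2 ok · (3,2)B 2/3 ok · (3,3)B 1/1 ok
Row 4: (4,2)R 0/1 unhappy
Row 5: (5,0)R 1/1 ok · (5,1)R 1/1 ok · (5,3)B 0/0 ok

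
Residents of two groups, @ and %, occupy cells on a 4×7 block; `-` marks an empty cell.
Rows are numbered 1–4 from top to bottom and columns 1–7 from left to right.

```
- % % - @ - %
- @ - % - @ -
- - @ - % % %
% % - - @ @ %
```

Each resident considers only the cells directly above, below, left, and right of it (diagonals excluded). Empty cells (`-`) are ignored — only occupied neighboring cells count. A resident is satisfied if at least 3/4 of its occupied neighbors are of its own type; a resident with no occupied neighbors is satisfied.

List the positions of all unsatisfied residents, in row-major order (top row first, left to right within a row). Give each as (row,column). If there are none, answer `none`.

(1,2), (2,2), (2,6), (3,5), (3,6), (4,5), (4,6), (4,7)

(1,2)% 1/2 ✗
(1,3)% 1/1 ✓
(1,5)@ 0/0 ✓
(1,7)% 0/0 ✓
(2,2)@ 0/1 ✗
(2,4)% 0/0 ✓
(2,6)@ 0/1 ✗
(3,3)@ 0/0 ✓
(3,5)% 1/2 ✗
(3,6)% 2/4 ✗
(3,7)% 2/2 ✓
(4,1)% 1/1 ✓
(4,2)% 1/1 ✓
(4,5)@ 1/2 ✗
(4,6)@ 1/3 ✗
(4,7)% 1/2 ✗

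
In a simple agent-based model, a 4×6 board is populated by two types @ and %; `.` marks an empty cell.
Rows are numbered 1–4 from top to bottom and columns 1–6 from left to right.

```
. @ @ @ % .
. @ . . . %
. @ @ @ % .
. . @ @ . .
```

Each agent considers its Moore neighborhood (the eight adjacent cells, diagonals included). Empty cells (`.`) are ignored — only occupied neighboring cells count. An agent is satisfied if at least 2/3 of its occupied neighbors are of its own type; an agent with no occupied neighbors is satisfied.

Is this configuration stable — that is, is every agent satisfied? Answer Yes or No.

No

Row 1: (1,2)@ 2/2 satisfied · (1,3)@ 3/3 satisfied · (1,4)@ 1/2 not · (1,5)% 1/2 not
Row 2: (2,2)@ 4/4 satisfied · (2,6)% 2/2 satisfied
Row 3: (3,2)@ 3/3 satisfied · (3,3)@ 5/5 satisfied · (3,4)@ 3/4 satisfied · (3,5)% 1/3 not
Row 4: (4,3)@ 4/4 satisfied · (4,4)@ 3/4 satisfied
For instance (1,4) has only 1/2 same-type neighbors, below 2/3.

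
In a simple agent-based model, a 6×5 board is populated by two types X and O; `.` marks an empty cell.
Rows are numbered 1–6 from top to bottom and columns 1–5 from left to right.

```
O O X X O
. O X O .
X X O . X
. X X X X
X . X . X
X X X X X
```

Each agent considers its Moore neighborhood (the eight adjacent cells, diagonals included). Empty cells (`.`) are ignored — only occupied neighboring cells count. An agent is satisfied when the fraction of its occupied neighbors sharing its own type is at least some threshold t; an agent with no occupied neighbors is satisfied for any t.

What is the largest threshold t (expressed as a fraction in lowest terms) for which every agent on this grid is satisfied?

Row 1: (1,1)O 2/2 · (1,2)O 2/4 · (1,3)X 2/5 · (1,4)X 2/4 · (1,5)O 1/2
Row 2: (2,2)O 3/7 · (2,3)X 3/7 · (2,4)O 2/6
Row 3: (3,1)X 2/3 · (3,2)X 4/6 · (3,3)O 2/7 · (3,5)X 2/3
Row 4: (4,2)X 5/6 · (4,3)X 4/5 · (4,4)X 5/6 · (4,5)X 3/3
Row 5: (5,1)X 3/3 · (5,3)X 6/6 · (5,5)X 4/4
Row 6: (6,1)X 2/2 · (6,2)X 4/4 · (6,3)X 3/3 · (6,4)X 4/4 · (6,5)X 2/2
The smallest same-type fraction is 2/7 at (3,3), which reduces to 2/7. Any threshold above that leaves this agent unsatisfied.

2/7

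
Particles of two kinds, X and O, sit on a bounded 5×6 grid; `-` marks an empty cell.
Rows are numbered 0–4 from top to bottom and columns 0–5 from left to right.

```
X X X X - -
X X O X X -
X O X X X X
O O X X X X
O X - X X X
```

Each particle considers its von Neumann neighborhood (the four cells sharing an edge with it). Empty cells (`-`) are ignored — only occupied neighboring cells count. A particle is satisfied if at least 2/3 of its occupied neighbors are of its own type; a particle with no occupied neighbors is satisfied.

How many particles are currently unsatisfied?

8

Row 0: (0,0)X 2/2 satisfied · (0,1)X 3/3 satisfied · (0,2)X 2/3 satisfied · (0,3)X 2/2 satisfied
Row 1: (1,0)X 3/3 satisfied · (1,1)X 2/4 not · (1,2)O 0/4 not · (1,3)X 3/4 satisfied · (1,4)X 2/2 satisfied
Row 2: (2,0)X 1/3 not · (2,1)O 1/4 not · (2,2)X 2/4 not · (2,3)X 4/4 satisfied · (2,4)X 4/4 satisfied · (2,5)X 2/2 satisfied
Row 3: (3,0)O 2/3 satisfied · (3,1)O 2/4 not · (3,2)X 2/3 satisfied · (3,3)X 4/4 satisfied · (3,4)X 4/4 satisfied · (3,5)X 3/3 satisfied
Row 4: (4,0)O 1/2 not · (4,1)X 0/2 not · (4,3)X 2/2 satisfied · (4,4)X 3/3 satisfied · (4,5)X 2/2 satisfied
Unsatisfied: (1,1), (1,2), (2,0), (2,1), (2,2), (3,1), (4,0), (4,1) — 8 in total.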